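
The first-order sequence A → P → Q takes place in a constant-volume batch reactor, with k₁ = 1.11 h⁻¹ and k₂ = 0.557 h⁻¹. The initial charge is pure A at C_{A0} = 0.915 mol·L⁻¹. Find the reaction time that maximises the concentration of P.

The intermediate peaks when r₁ = r₂, i.e. k₁e^(−k₁t) = k₂e^(−k₂t), giving t_opt = ln(k₂/k₁)/(k₂−k₁).
= ln(0.557/1.11)/(0.557−1.11) = ln(0.5018)/-0.5530 = -0.6896/-0.5530 = 1.25 h.

1.25 h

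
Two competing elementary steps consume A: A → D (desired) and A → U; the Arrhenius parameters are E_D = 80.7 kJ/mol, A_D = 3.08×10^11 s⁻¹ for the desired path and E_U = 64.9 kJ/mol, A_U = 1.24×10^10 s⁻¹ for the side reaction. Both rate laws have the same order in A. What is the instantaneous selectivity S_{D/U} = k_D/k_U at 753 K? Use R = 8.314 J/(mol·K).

With equal orders, S_{D/U} = k_D/k_U = (A_D/A_U)·exp[(E_U−E_D)/(RT)].
(E_U−E_D)/(RT) = (64.9−80.7)×10³/(8.314×753) = -15800/6260 = -2.524.
k_D/k_U = (3.08×10^11/1.24×10^10)·exp(-2.524) = 24.84 × 0.08016 = 1.99.
Since E_D > E_U, raising the temperature improves selectivity toward D.

1.99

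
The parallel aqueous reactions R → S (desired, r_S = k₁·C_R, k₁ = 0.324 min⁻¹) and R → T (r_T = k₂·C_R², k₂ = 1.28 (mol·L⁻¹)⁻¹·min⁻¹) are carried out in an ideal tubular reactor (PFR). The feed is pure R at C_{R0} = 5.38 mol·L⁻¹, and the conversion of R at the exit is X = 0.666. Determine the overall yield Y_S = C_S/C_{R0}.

C_R = C_{R0}(1−X) = 1.797 mol·L⁻¹.
Along a PFR/batch, dC_S/dC_R = −r_S/(r_S+r_T) = −k₁/(k₁+k₂·C_R).
Integrating from C_{R0} to C_R: C_S = (0.324/1.28)·ln[(0.324+1.28·5.38)/(0.324+1.28·1.80)] = 0.2531·ln(7.210/2.624) = 0.2559 mol·L⁻¹.
Y_S = C_S/C_{R0} = 0.2559/5.38 = 0.0476.

0.0476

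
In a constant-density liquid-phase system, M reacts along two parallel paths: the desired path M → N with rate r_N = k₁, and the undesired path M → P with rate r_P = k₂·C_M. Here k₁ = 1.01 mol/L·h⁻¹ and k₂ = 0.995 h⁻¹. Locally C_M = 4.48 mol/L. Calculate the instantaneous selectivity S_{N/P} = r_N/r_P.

S_{N/P} = r_N/r_P = (k₁)/(k₂·C_M) = (k₁/k₂)·C_M⁻¹.
= (1.01) / (0.995×4.480) = 1.010/4.458 = 0.227.

0.227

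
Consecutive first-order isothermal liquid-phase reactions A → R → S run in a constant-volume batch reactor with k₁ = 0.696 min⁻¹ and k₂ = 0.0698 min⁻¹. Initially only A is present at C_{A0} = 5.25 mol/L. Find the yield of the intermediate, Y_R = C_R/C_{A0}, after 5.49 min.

0.733

Solving the coupled first-order balances gives C_R(t) = [k₁/(k₂−k₁)]·C_{A0}·(e^(−k₁t) − e^(−k₂t)).
e^(−k₁t) = e^(−0.696×5.49) = e^(−3.821) = 0.02191; e^(−k₂t) = e^(−0.3832) = 0.6817.
C_R = 0.696×5.25/(0.0698−0.696) × (0.02191−0.6817) = (-5.835)×(-0.6598) = 3.850 mol/L.
Y_R = C_R/C_{A0} = 3.850/5.25 = 0.733.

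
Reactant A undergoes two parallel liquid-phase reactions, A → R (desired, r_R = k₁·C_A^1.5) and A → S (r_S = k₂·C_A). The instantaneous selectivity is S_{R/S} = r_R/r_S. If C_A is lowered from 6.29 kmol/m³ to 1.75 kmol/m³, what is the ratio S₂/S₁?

S_{R/S} = (k₁/k₂)·C_A^0.5, so S₂/S₁ = (C_{A,2}/C_{A,1})^0.5.
= (1.75/6.29)^0.5 = (0.2782)^0.5 = 0.527.
Selectivity toward R falls as C_A falls — high-concentration operation is favoured.

0.527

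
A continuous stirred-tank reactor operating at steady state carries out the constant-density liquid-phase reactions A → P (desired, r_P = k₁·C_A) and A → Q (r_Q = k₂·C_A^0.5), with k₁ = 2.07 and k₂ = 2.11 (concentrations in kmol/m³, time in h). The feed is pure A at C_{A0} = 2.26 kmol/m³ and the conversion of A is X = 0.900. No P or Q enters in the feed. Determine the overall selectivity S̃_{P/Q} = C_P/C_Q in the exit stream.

Exit C_A = C_{A0}(1−X) = 2.26×0.100 = 0.2260 kmol/m³.
Rates in a CSTR are evaluated at the outlet concentration: r_P = 2.07×0.2260 = 0.4678, r_Q = 2.11×0.2260^0.5 = 1.003.
Overall selectivity = C_P/C_Q = r_Pτ/(r_Qτ) = r_P/r_Q = 0.466.

0.466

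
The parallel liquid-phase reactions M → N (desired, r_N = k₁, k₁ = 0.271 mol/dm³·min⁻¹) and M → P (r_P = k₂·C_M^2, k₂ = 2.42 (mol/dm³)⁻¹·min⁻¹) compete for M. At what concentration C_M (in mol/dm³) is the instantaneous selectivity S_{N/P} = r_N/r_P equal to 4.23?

0.163 mol/dm³

S_{N/P} = (k₁/k₂)·C_M^-2 ⇒ C_M = (S·k₂/k₁)^(-0.5).
= (4.23×2.42/0.271)^(-0.5) = (37.77)^(-0.5) = 0.163 mol/dm³.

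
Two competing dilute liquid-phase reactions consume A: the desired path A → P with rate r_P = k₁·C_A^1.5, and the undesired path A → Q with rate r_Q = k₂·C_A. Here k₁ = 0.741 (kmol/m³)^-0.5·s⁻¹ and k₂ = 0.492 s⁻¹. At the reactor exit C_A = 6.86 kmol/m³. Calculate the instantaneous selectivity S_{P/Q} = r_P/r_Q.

S_{P/Q} = r_P/r_Q = (k₁·C_A^1.5)/(k₂·C_A) = (k₁/k₂)·C_A^0.5.
= (0.741×6.860^1.5) / (0.492×6.860) = 13.31/3.375 = 3.94.
Since the desired path is higher order in A, keeping C_A high (PFR or concentrated feed) favours P.

3.94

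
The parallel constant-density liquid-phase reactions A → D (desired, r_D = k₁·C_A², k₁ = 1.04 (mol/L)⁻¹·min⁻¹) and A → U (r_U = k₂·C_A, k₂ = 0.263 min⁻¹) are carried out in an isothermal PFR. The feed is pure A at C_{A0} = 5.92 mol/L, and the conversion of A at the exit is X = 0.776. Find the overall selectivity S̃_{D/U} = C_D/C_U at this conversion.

C_A = C_{A0}(1−X) = 1.326 mol/L.
Along a PFR/batch, dC_U/dC_A = −r_U/(r_D+r_U) = −k₂/(k₂+k₁·C_A).
Integrating from C_{A0} to C_A: C_U = (0.263/1.04)·ln[(0.263+1.04·5.92)/(0.263+1.04·1.33)] = 0.2529·ln(6.420/1.642) = 0.3448 mol/L.
Then C_D = (C_{A0}−C_A) − C_U = 4.594 − 0.3448 = 4.249 mol/L.
S̃_{D/U} = C_D/C_U = 4.249/0.3448 = 12.3.

12.3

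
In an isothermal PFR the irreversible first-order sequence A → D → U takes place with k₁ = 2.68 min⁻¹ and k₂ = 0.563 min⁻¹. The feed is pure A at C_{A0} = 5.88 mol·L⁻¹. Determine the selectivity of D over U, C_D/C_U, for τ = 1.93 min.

0.731

For first-order series with pure A initially, C_D(τ) = k₁C_{A0}/(k₂−k₁)·(e^(−k₁τ) − e^(−k₂τ)).
e^(−k₁τ) = e^(−2.68×1.93) = e^(−5.172) = 0.005671; e^(−k₂τ) = e^(−1.087) = 0.3374.
C_D = 2.68×5.88/(0.563−2.68) × (0.005671−0.3374) = (-7.444)×(-0.3317) = 2.469 mol·L⁻¹.
C_A = C_{A0}e^(−k₁τ) = 0.03335 mol·L⁻¹, so C_U = C_{A0}−C_A−C_D = 3.378 mol·L⁻¹; C_D/C_U = 0.731.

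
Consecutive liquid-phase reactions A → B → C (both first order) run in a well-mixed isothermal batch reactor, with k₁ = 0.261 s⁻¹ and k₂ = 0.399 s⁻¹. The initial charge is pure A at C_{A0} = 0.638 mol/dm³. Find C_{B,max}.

At the optimum, C_{B,max}/C_{A0} = (k₁/k₂)^[k₂/(k₂−k₁)].
= (0.261/0.399)^(0.399/(0.399−0.261)) = (0.6541)^(2.891) = 0.2931.
C_{B,max} = 0.2931×0.638 = 0.187 mol/dm³.

0.187 mol/dm³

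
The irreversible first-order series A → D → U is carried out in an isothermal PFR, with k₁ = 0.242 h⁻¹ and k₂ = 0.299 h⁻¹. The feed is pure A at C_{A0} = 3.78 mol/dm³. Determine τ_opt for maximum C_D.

3.71 h

Setting dC_D/dτ = 0 gives τ_opt = ln(k₂/k₁)/(k₂−k₁).
= ln(0.299/0.242)/(0.299−0.242) = ln(1.236)/0.05700 = 0.2115/0.05700 = 3.71 h.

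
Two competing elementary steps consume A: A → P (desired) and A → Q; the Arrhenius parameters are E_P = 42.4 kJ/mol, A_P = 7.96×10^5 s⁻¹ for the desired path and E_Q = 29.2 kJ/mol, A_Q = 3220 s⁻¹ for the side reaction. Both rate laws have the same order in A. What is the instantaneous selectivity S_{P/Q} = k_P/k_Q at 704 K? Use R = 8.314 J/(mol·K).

25.9

With equal orders, S_{P/Q} = k_P/k_Q = (A_P/A_Q)·exp[(E_Q−E_P)/(RT)].
(E_Q−E_P)/(RT) = (29.2−42.4)×10³/(8.314×704) = -13200/5853 = -2.255.
k_P/k_Q = (7.96×10^5/3220)·exp(-2.255) = 247.2 × 0.1048 = 25.9.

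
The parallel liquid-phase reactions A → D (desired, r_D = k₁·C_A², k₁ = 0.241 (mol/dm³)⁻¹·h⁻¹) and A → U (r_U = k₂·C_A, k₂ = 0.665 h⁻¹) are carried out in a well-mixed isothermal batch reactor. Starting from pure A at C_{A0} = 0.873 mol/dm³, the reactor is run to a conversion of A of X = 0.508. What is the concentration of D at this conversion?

0.0842 mol/dm³

C_A = C_{A0}(1−X) = 0.4295 mol/dm³.
Along a PFR/batch, dC_U/dC_A = −r_U/(r_D+r_U) = −k₂/(k₂+k₁·C_A).
Integrating from C_{A0} to C_A: C_U = (0.665/0.241)·ln[(0.665+0.241·0.873)/(0.665+0.241·0.430)] = 2.759·ln(0.8754/0.7685) = 0.3593 mol/dm³.
Then C_D = (C_{A0}−C_A) − C_U = 0.4435 − 0.3593 = 0.08418 mol/dm³.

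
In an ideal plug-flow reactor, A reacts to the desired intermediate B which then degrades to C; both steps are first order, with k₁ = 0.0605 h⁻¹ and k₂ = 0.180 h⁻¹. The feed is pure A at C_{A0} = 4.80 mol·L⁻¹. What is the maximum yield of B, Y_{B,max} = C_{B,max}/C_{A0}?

At the optimum, C_{B,max}/C_{A0} = (k₁/k₂)^[k₂/(k₂−k₁)].
= (0.0605/0.180)^(0.180/(0.180−0.0605)) = (0.3361)^(1.506) = 0.1935.

0.194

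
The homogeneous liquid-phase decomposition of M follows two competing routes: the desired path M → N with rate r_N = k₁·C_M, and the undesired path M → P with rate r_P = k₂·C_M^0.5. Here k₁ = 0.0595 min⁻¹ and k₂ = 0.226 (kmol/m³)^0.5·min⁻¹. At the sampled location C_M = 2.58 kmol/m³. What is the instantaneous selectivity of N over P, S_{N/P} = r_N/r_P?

S_{N/P} = r_N/r_P = (k₁·C_M)/(k₂·C_M^0.5) = (k₁/k₂)·C_M^0.5.
= (0.0595×2.580) / (0.226×2.580^0.5) = 0.1535/0.3630 = 0.423.

0.423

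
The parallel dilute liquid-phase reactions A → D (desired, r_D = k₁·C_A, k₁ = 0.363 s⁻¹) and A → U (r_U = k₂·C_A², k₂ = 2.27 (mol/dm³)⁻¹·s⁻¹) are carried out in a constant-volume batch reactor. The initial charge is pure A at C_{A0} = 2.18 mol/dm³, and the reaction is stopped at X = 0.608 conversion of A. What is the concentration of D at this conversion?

0.134 mol/dm³

C_A = C_{A0}(1−X) = 0.8546 mol/dm³.
Along a PFR/batch, dC_D/dC_A = −r_D/(r_D+r_U) = −k₁/(k₁+k₂·C_A).
Integrating from C_{A0} to C_A: C_D = (0.363/2.27)·ln[(0.363+2.27·2.18)/(0.363+2.27·0.855)] = 0.1599·ln(5.312/2.303) = 0.1336 mol/dm³.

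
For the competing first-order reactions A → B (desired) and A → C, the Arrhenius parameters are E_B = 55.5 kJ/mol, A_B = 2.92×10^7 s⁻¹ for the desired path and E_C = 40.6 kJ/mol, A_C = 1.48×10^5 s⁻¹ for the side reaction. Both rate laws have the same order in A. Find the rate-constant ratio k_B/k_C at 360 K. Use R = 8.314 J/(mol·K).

Since both paths have the same order in A, the concentration cancels and S_{B/C} = k_B/k_C = (A_B/A_C)·exp[(E_C−E_B)/(RT)].
(E_C−E_B)/(RT) = (40.6−55.5)×10³/(8.314×360) = -14900/2993 = -4.978.
k_B/k_C = (2.92×10^7/1.48×10^5)·exp(-4.978) = 197.3 × 0.006886 = 1.36.

1.36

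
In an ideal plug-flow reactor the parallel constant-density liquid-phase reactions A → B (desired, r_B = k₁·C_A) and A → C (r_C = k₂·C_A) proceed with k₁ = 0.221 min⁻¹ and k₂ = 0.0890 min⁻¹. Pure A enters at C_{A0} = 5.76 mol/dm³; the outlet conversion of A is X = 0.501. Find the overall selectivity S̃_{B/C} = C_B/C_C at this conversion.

C_A = C_{A0}(1−X) = 2.874 mol/dm³.
Both paths are first order in A, so the instantaneous fraction to B is constant: dC_B/d(−C_A) = k₁/(k₁+k₂) = 0.7129.
C_B = 0.7129·(C_{A0}−C_A) = 0.7129×2.886 = 2.06 mol/dm³.
C_C = (C_{A0}−C_A)−C_B = 0.8285 mol/dm³; S̃_{B/C} = 2.057/0.8285 = 2.48.

2.48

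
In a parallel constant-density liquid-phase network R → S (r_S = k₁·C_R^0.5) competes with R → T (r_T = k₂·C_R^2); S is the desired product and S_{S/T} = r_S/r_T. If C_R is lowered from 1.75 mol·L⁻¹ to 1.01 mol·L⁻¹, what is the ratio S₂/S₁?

S_{S/T} = (k₁/k₂)·C_R^-1.5, so S₂/S₁ = (C_{R,2}/C_{R,1})^-1.5.
= (1.01/1.75)^(-1.5) = (0.5771)^(-1.5) = 2.28.
Selectivity toward S rises as C_R falls — low-concentration operation is favoured.

2.28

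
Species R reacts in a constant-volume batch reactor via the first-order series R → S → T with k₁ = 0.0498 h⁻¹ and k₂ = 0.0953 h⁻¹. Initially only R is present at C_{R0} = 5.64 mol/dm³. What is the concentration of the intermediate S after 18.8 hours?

1.39 mol/dm³

The intermediate concentration in a first-order A→B→C sequence is C_S = k₁C_{R0}(e^(−k₁t) − e^(−k₂t))/(k₂−k₁).
e^(−k₁t) = e^(−0.0498×18.8) = e^(−0.9362) = 0.3921; e^(−k₂t) = e^(−1.792) = 0.1667.
C_S = 0.0498×5.64/(0.0953−0.0498) × (0.3921−0.1667) = 6.173×0.2254 = 1.391 mol/dm³.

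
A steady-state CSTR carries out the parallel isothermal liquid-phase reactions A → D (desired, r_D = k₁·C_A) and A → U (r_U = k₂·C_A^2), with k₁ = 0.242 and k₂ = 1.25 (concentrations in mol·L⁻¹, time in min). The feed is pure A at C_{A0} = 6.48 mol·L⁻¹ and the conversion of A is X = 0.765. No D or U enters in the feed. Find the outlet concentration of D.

0.559 mol·L⁻¹

Exit C_A = C_{A0}(1−X) = 6.48×0.235 = 1.523 mol·L⁻¹.
A CSTR operates uniformly at the exit composition, giving r_D = 0.3685 and r_U = 2.899 (each k·C_A^n at C_A = 1.523).
Fraction of consumed A going to D: r_D/(r_D+r_U) = 0.1128.
C_D = 0.1128·C_{A0}·X = 0.1128×6.48×0.765 = 0.559 mol·L⁻¹.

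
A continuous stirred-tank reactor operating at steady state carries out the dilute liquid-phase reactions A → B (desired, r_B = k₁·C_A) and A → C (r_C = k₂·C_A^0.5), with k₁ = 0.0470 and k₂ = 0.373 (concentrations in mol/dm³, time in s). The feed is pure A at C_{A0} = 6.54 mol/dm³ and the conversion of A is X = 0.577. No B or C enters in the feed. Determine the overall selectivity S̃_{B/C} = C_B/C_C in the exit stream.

0.210

Exit C_A = C_{A0}(1−X) = 6.54×0.423 = 2.766 mol/dm³.
Rates in a CSTR are evaluated at the outlet concentration: r_B = 0.0470×2.766 = 0.1300, r_C = 0.373×2.766^0.5 = 0.6204.
Overall selectivity = C_B/C_C = r_Bτ/(r_Cτ) = r_B/r_C = 0.210.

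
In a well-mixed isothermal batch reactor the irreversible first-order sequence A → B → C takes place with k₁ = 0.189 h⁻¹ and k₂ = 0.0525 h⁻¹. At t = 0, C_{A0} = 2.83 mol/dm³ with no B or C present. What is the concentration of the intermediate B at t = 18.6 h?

1.36 mol/dm³

The intermediate concentration in a first-order A→B→C sequence is C_B = k₁C_{A0}(e^(−k₁t) − e^(−k₂t))/(k₂−k₁).
e^(−k₁t) = e^(−0.189×18.6) = e^(−3.515) = 0.02974; e^(−k₂t) = e^(−0.9765) = 0.3766.
C_B = 0.189×2.83/(0.0525−0.189) × (0.02974−0.3766) = (-3.918)×(-0.3469) = 1.359 mol/dm³.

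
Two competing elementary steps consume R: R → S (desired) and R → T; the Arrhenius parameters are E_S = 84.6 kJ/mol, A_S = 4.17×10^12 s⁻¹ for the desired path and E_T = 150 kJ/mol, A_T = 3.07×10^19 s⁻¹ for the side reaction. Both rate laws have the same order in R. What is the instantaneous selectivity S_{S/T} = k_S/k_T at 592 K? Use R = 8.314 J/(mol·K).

0.0801

k_S/k_T = (A_S/A_T)·exp[−(E_S−E_T)/(RT)] = (A_S/A_T)·exp[(E_T−E_S)/(RT)].
(E_T−E_S)/(RT) = (150−84.6)×10³/(8.314×592) = 65400/4922 = 13.29.
k_S/k_T = (4.17×10^12/3.07×10^19)·exp(13.29) = 1.358×10^-7 × 5.898×10^5 = 0.0801.
Since E_S < E_T, lowering the temperature improves selectivity toward S.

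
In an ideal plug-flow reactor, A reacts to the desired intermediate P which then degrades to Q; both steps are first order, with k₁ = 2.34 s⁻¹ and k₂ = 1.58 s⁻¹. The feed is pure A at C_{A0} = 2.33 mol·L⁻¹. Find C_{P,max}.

Evaluating C_P at τ_opt = ln(k₂/k₁)/(k₂−k₁) gives C_{P,max}/C_{A0} = (k₁/k₂)^[k₂/(k₂−k₁)].
= (2.34/1.58)^(1.58/(1.58−2.34)) = (1.481)^(-2.079) = 0.4420.
C_{P,max} = 0.4420×2.33 = 1.03 mol·L⁻¹.

1.03 mol·L⁻¹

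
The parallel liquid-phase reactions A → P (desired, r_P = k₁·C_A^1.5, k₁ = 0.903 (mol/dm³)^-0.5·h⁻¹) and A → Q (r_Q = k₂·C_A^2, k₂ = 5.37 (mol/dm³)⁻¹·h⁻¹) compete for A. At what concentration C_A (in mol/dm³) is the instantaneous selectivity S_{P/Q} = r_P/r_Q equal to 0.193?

S_{P/Q} = (k₁/k₂)·C_A^-0.5 ⇒ C_A = (S·k₂/k₁)^(-2).
= (0.193×5.37/0.903)^(-2) = (1.148)^(-2) = 0.759 mol/dm³.

0.759 mol/dm³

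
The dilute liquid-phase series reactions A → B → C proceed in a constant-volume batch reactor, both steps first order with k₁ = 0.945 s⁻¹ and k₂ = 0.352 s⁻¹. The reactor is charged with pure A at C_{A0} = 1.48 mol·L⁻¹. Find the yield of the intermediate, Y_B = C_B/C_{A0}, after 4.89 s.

0.269

The intermediate concentration in a first-order A→B→C sequence is C_B = k₁C_{A0}(e^(−k₁t) − e^(−k₂t))/(k₂−k₁).
e^(−k₁t) = e^(−0.945×4.89) = e^(−4.621) = 0.009842; e^(−k₂t) = e^(−1.721) = 0.1788.
C_B = 0.945×1.48/(0.352−0.945) × (0.009842−0.1788) = (-2.359)×(-0.1690) = 0.3986 mol·L⁻¹.
Y_B = C_B/C_{A0} = 0.3986/1.48 = 0.269.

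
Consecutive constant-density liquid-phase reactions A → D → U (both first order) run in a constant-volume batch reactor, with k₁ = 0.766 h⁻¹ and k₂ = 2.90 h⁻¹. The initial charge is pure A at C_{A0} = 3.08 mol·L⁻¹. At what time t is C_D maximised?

For first-order series the maximum of C_D occurs at t_opt = ln(k₂/k₁)/(k₂−k₁).
= ln(2.90/0.766)/(2.90−0.766) = ln(3.786)/2.134 = 1.331/2.134 = 0.624 h.

0.624 h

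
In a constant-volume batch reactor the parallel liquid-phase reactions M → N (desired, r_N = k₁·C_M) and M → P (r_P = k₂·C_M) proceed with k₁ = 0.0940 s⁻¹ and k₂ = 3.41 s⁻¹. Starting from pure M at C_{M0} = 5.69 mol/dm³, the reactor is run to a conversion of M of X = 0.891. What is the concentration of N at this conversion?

0.136 mol/dm³

C_M = C_{M0}(1−X) = 0.6202 mol/dm³.
Both paths are first order in M, so the instantaneous fraction to N is constant: dC_N/d(−C_M) = k₁/(k₁+k₂) = 0.02683.
C_N = 0.02683·(C_{M0}−C_M) = 0.02683×5.070 = 0.136 mol/dm³.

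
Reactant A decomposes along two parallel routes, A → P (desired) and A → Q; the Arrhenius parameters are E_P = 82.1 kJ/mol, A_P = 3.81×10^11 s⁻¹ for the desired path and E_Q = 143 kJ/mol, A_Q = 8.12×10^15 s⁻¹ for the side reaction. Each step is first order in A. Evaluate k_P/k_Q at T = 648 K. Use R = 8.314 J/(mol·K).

3.81

With equal orders, S_{P/Q} = k_P/k_Q = (A_P/A_Q)·exp[(E_Q−E_P)/(RT)].
(E_Q−E_P)/(RT) = (143−82.1)×10³/(8.314×648) = 60900/5387 = 11.30.
k_P/k_Q = (3.81×10^11/8.12×10^15)·exp(11.30) = 4.692×10^-5 × 81146 = 3.81.
Since E_P < E_Q, lowering the temperature improves selectivity toward P.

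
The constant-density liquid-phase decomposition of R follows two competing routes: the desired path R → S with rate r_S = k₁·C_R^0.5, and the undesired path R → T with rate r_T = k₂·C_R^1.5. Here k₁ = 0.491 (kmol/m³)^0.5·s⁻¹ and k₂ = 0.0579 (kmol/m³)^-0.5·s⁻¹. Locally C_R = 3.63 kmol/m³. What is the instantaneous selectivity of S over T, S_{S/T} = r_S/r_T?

S_{S/T} = r_S/r_T = (k₁·C_R^0.5)/(k₂·C_R^1.5) = (k₁/k₂)·C_R⁻¹.
= (0.491×3.630^0.5) / (0.0579×3.630^1.5) = 0.9355/0.4004 = 2.34.

2.34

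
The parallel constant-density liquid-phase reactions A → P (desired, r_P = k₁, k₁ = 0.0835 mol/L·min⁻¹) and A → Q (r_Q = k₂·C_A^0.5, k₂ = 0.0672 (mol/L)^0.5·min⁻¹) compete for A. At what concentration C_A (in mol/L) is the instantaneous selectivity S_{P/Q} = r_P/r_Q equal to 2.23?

S_{P/Q} = (k₁/k₂)·C_A^-0.5 ⇒ C_A = (S·k₂/k₁)^(-2).
= (2.23×0.0672/0.0835)^(-2) = (1.795)^(-2) = 0.310 mol/L.

0.310 mol/L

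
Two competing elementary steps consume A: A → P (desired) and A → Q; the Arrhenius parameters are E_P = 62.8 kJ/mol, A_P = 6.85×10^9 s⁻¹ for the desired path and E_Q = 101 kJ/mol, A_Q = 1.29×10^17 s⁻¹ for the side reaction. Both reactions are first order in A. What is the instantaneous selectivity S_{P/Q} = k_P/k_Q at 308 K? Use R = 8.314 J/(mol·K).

0.160

With equal orders, S_{P/Q} = k_P/k_Q = (A_P/A_Q)·exp[(E_Q−E_P)/(RT)].
(E_Q−E_P)/(RT) = (101−62.8)×10³/(8.314×308) = 38200/2561 = 14.92.
k_P/k_Q = (6.85×10^9/1.29×10^17)·exp(14.92) = 5.310×10^-8 × 3.011×10^6 = 0.160.
Since E_P < E_Q, lowering the temperature improves selectivity toward P.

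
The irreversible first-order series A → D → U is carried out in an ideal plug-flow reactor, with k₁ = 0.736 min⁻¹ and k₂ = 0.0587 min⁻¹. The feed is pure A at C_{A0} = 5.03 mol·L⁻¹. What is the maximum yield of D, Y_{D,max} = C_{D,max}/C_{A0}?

0.803

Evaluating C_D at τ_opt = ln(k₂/k₁)/(k₂−k₁) gives C_{D,max}/C_{A0} = (k₁/k₂)^[k₂/(k₂−k₁)].
= (0.736/0.0587)^(0.0587/(0.0587−0.736)) = (12.54)^(-0.08667) = 0.8032.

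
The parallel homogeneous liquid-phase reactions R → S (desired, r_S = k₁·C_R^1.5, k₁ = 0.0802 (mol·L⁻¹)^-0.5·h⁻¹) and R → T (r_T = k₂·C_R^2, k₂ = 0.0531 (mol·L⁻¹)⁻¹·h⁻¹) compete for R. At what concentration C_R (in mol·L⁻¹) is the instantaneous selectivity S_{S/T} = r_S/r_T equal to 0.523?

8.34 mol·L⁻¹

S_{S/T} = (k₁/k₂)·C_R^-0.5 ⇒ C_R = (S·k₂/k₁)^(-2).
= (0.523×0.0531/0.0802)^(-2) = (0.3463)^(-2) = 8.34 mol·L⁻¹.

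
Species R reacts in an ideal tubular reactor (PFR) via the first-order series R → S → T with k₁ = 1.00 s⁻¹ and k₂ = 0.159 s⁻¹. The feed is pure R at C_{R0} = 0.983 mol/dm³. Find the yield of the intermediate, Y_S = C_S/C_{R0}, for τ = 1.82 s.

For first-order series with pure R initially, C_S(τ) = k₁C_{R0}/(k₂−k₁)·(e^(−k₁τ) − e^(−k₂τ)).
e^(−k₁τ) = e^(−1.00×1.82) = e^(−1.820) = 0.1620; e^(−k₂τ) = e^(−0.2894) = 0.7487.
C_S = 1.00×0.983/(0.159−1.00) × (0.1620−0.7487) = (-1.169)×(-0.5867) = 0.6858 mol/dm³.
Y_S = C_S/C_{R0} = 0.6858/0.983 = 0.698.

0.698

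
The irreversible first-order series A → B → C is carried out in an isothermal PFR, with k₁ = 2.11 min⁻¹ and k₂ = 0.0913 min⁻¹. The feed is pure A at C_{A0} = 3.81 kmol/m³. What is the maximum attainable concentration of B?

For a first-order series the maximum intermediate yield is C_{B,max}/C_{A0} = (k₁/k₂)^[k₂/(k₂−k₁)].
= (2.11/0.0913)^(0.0913/(0.0913−2.11)) = (23.11)^(-0.04523) = 0.8676.
C_{B,max} = 0.8676×3.81 = 3.31 kmol/m³.

3.31 kmol/m³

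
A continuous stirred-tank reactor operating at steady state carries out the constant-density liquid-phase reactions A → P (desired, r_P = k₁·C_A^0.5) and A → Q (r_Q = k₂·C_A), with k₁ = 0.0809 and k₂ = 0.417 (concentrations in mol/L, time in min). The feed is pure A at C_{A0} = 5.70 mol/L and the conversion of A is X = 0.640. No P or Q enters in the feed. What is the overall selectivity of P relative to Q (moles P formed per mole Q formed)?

Exit C_A = C_{A0}(1−X) = 5.70×0.360 = 2.052 mol/L.
Rates in a CSTR are evaluated at the outlet concentration: r_P = 0.0809×2.052^0.5 = 0.1159, r_Q = 0.417×2.052 = 0.8557.
Overall selectivity = C_P/C_Q = r_Pτ/(r_Qτ) = r_P/r_Q = 0.135.

0.135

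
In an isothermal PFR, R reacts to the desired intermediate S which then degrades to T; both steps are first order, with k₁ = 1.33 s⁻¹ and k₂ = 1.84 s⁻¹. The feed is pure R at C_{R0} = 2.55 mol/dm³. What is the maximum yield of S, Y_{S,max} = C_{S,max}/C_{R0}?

Evaluating C_S at τ_opt = ln(k₂/k₁)/(k₂−k₁) gives C_{S,max}/C_{R0} = (k₁/k₂)^[k₂/(k₂−k₁)].
= (1.33/1.84)^(1.84/(1.84−1.33)) = (0.7228)^(3.608) = 0.3100.

0.310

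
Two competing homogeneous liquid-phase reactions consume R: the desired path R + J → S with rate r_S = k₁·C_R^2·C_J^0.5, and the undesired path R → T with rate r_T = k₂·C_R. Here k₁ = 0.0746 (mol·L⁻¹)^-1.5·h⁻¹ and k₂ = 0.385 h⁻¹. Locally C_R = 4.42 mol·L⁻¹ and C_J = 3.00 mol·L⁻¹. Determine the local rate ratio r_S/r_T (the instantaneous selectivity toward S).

1.48

S_{S/T} = r_S/r_T = (k₁·C_R^2·C_J^0.5)/(k₂·C_R) = (k₁/k₂)·C_R·C_J^0.5.
= (0.0746×4.420^2×3.000^0.5) / (0.385×4.420) = 2.524/1.702 = 1.48.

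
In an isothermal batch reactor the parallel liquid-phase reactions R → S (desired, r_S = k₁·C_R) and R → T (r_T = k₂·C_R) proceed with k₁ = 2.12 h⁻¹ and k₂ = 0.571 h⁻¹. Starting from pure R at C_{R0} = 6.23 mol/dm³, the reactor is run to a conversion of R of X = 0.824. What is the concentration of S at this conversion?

C_R = C_{R0}(1−X) = 1.096 mol/dm³.
Both paths are first order in R, so the instantaneous fraction to S is constant: dC_S/d(−C_R) = k₁/(k₁+k₂) = 0.7878.
C_S = 0.7878·(C_{R0}−C_R) = 0.7878×5.134 = 4.04 mol/dm³.

4.04 mol/dm³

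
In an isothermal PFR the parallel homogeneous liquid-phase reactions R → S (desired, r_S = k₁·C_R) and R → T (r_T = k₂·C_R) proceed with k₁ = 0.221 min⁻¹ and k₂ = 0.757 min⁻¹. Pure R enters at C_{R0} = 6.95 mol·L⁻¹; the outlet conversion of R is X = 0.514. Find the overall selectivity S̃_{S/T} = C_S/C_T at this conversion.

0.292

C_R = C_{R0}(1−X) = 3.378 mol·L⁻¹.
Both paths are first order in R, so the instantaneous fraction to S is constant: dC_S/d(−C_R) = k₁/(k₁+k₂) = 0.2260.
C_S = 0.2260·(C_{R0}−C_R) = 0.2260×3.572 = 0.807 mol·L⁻¹.
C_T = (C_{R0}−C_R)−C_S = 2.765 mol·L⁻¹; S̃_{S/T} = 0.8072/2.765 = 0.292.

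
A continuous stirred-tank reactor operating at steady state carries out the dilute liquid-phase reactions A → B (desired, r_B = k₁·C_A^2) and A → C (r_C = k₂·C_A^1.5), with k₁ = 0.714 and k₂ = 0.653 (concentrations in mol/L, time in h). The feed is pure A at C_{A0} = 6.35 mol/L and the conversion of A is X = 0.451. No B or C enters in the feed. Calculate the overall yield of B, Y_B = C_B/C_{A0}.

0.303

Exit C_A = C_{A0}(1−X) = 6.35×0.549 = 3.486 mol/L.
A CSTR operates uniformly at the exit composition, giving r_B = 8.677 and r_C = 4.250 (each k·C_A^n at C_A = 3.486).
Fraction of consumed A going to B: r_B/(r_B+r_C) = 0.6712.
C_B = 0.6712·C_{A0}·X = 0.6712×6.35×0.451 = 1.92 mol/L; Y_B = C_B/C_{A0} = 0.303.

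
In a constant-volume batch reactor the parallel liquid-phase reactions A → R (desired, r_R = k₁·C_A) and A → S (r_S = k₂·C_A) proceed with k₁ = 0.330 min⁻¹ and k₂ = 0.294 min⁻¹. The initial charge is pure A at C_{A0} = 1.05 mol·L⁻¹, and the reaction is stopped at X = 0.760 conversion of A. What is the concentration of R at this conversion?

C_A = C_{A0}(1−X) = 0.2520 mol·L⁻¹.
Both paths are first order in A, so the instantaneous fraction to R is constant: dC_R/d(−C_A) = k₁/(k₁+k₂) = 0.5288.
C_R = 0.5288·(C_{A0}−C_A) = 0.5288×0.7980 = 0.422 mol·L⁻¹.

0.422 mol·L⁻¹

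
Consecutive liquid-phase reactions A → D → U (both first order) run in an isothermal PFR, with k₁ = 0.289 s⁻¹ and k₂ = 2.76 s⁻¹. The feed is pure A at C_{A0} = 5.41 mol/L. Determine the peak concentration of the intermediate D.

For a first-order series the maximum intermediate yield is C_{D,max}/C_{A0} = (k₁/k₂)^[k₂/(k₂−k₁)].
= (0.289/2.76)^(2.76/(2.76−0.289)) = (0.1047)^(1.117) = 0.08042.
C_{D,max} = 0.08042×5.41 = 0.435 mol/L.

0.435 mol/L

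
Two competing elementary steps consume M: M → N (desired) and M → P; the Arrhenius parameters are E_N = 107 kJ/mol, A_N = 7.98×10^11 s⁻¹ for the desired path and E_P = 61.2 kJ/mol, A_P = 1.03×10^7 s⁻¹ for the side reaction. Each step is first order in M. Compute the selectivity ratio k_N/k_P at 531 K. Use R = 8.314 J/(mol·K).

2.42

With equal orders, S_{N/P} = k_N/k_P = (A_N/A_P)·exp[(E_P−E_N)/(RT)].
(E_P−E_N)/(RT) = (61.2−107)×10³/(8.314×531) = -45800/4415 = -10.37.
k_N/k_P = (7.98×10^11/1.03×10^7)·exp(-10.37) = 77476 × 3.122×10^-5 = 2.42.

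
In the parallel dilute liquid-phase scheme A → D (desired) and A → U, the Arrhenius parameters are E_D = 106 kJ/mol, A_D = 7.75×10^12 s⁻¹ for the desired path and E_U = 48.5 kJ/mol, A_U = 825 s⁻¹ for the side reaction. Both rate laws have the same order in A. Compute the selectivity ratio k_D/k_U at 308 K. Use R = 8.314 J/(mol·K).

With equal orders, S_{D/U} = k_D/k_U = (A_D/A_U)·exp[(E_U−E_D)/(RT)].
(E_U−E_D)/(RT) = (48.5−106)×10³/(8.314×308) = -57500/2561 = -22.45.
k_D/k_U = (7.75×10^12/825)·exp(-22.45) = 9.394×10^9 × 1.770×10^-10 = 1.66.

1.66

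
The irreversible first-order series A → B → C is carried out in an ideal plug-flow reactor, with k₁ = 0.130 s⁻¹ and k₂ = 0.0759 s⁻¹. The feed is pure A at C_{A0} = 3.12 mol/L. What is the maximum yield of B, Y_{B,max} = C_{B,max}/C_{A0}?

Evaluating C_B at τ_opt = ln(k₂/k₁)/(k₂−k₁) gives C_{B,max}/C_{A0} = (k₁/k₂)^[k₂/(k₂−k₁)].
= (0.130/0.0759)^(0.0759/(0.0759−0.130)) = (1.713)^(-1.403) = 0.4700.

0.470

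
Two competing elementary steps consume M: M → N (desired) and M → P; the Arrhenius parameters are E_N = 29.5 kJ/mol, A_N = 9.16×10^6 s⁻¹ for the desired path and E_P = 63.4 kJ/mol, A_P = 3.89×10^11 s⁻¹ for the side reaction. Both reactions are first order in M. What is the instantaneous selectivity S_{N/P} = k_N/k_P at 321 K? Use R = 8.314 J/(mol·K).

7.74

k_N/k_P = (A_N/A_P)·exp[−(E_N−E_P)/(RT)] = (A_N/A_P)·exp[(E_P−E_N)/(RT)].
(E_P−E_N)/(RT) = (63.4−29.5)×10³/(8.314×321) = 33900/2669 = 12.70.
k_N/k_P = (9.16×10^6/3.89×10^11)·exp(12.70) = 2.355×10^-5 × 3.285×10^5 = 7.74.
Since E_N < E_P, lowering the temperature improves selectivity toward N.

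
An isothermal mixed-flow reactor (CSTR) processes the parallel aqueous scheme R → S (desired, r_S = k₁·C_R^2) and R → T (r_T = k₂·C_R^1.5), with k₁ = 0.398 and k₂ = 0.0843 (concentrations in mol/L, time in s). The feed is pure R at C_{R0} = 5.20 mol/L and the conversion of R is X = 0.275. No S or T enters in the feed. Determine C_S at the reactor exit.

Exit C_R = C_{R0}(1−X) = 5.20×0.725 = 3.770 mol/L.
In a CSTR the entire volume is at exit conditions, so r_S = 0.398×3.770^2 = 5.657 and r_T = 0.0843×3.770^1.5 = 0.6171.
Fraction of consumed R going to S: r_S/(r_S+r_T) = 0.9016.
C_S = 0.9016·C_{R0}·X = 0.9016×5.20×0.275 = 1.29 mol/L.

1.29 mol/L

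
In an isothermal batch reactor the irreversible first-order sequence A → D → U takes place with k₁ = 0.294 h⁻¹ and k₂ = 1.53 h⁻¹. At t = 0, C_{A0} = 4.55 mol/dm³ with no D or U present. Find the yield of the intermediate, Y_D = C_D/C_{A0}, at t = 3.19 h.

The intermediate concentration in a first-order A→B→C sequence is C_D = k₁C_{A0}(e^(−k₁t) − e^(−k₂t))/(k₂−k₁).
e^(−k₁t) = e^(−0.294×3.19) = e^(−0.9379) = 0.3915; e^(−k₂t) = e^(−4.881) = 0.007592.
C_D = 0.294×4.55/(1.53−0.294) × (0.3915−0.007592) = 1.082×0.3839 = 0.4155 mol/dm³.
Y_D = C_D/C_{A0} = 0.4155/4.55 = 0.0913.

0.0913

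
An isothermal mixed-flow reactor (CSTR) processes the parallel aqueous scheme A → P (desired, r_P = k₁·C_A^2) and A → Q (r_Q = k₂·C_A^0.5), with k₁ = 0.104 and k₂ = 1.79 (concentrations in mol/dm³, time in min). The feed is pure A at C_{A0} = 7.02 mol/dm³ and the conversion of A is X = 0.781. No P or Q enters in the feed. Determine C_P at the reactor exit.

Exit C_A = C_{A0}(1−X) = 7.02×0.219 = 1.537 mol/dm³.
Rates in a CSTR are evaluated at the outlet concentration: r_P = 0.104×1.537^2 = 0.2458, r_Q = 1.79×1.537^0.5 = 2.219.
Fraction of consumed A going to P: r_P/(r_P+r_Q) = 0.09971.
C_P = 0.09971·C_{A0}·X = 0.09971×7.02×0.781 = 0.547 mol/dm³.

0.547 mol/dm³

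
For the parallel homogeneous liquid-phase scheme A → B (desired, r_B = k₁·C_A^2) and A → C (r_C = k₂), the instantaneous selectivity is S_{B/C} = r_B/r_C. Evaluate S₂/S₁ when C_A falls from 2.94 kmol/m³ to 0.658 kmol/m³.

S_{B/C} = (k₁/k₂)·C_A^2, so S₂/S₁ = (C_{A,2}/C_{A,1})^2.
= (0.658/2.94)^2 = (0.2238)^2 = 0.0501.
Selectivity toward B falls as C_A falls — high-concentration operation is favoured.

0.0501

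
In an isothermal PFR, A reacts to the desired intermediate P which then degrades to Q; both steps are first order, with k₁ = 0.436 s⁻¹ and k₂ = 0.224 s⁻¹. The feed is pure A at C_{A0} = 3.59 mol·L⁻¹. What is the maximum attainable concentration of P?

1.78 mol·L⁻¹

For a first-order series the maximum intermediate yield is C_{P,max}/C_{A0} = (k₁/k₂)^[k₂/(k₂−k₁)].
= (0.436/0.224)^(0.224/(0.224−0.436)) = (1.946)^(-1.057) = 0.4948.
C_{P,max} = 0.4948×3.59 = 1.78 mol·L⁻¹.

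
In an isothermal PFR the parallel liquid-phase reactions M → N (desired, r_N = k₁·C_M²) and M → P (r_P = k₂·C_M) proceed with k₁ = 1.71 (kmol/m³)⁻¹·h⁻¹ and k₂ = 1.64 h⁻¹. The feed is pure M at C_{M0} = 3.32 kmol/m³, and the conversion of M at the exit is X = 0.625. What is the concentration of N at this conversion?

C_M = C_{M0}(1−X) = 1.245 kmol/m³.
Along a PFR/batch, dC_P/dC_M = −r_P/(r_N+r_P) = −k₂/(k₂+k₁·C_M).
Integrating from C_{M0} to C_M: C_P = (1.64/1.71)·ln[(1.64+1.71·3.32)/(1.64+1.71·1.24)] = 0.9591·ln(7.317/3.769) = 0.6363 kmol/m³.
Then C_N = (C_{M0}−C_M) − C_P = 2.075 − 0.6363 = 1.439 kmol/m³.

1.44 kmol/m³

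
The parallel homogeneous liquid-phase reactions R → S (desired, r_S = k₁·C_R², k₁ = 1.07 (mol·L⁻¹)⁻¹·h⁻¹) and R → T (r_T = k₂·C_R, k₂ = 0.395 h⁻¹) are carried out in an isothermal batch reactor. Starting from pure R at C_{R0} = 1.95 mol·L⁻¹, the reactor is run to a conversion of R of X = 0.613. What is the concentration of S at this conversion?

C_R = C_{R0}(1−X) = 0.7547 mol·L⁻¹.
Along a PFR/batch, dC_T/dC_R = −r_T/(r_S+r_T) = −k₂/(k₂+k₁·C_R).
Integrating from C_{R0} to C_R: C_T = (0.395/1.07)·ln[(0.395+1.07·1.95)/(0.395+1.07·0.755)] = 0.3692·ln(2.482/1.202) = 0.2674 mol·L⁻¹.
Then C_S = (C_{R0}−C_R) − C_T = 1.195 − 0.2674 = 0.9279 mol·L⁻¹.

0.928 mol·L⁻¹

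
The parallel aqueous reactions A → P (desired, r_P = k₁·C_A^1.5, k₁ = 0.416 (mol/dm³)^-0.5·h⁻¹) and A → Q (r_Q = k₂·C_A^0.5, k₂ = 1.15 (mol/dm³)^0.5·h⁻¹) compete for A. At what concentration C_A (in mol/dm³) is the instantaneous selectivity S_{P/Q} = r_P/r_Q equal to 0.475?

1.31 mol/dm³

S_{P/Q} = (k₁/k₂)·C_A ⇒ C_A = S·k₂/k₁.
= 0.475×1.15/0.416 = 1.31 mol/dm³.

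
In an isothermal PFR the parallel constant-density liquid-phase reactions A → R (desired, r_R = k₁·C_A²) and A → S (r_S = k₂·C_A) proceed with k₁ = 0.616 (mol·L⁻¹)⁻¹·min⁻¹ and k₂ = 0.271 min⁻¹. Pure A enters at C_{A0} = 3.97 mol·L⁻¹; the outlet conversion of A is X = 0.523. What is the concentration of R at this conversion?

C_A = C_{A0}(1−X) = 1.894 mol·L⁻¹.
Along a PFR/batch, dC_S/dC_A = −r_S/(r_R+r_S) = −k₂/(k₂+k₁·C_A).
Integrating from C_{A0} to C_A: C_S = (0.271/0.616)·ln[(0.271+0.616·3.97)/(0.271+0.616·1.89)] = 0.4399·ln(2.717/1.438) = 0.2800 mol·L⁻¹.
Then C_R = (C_{A0}−C_A) − C_S = 2.076 − 0.2800 = 1.796 mol·L⁻¹.

1.80 mol·L⁻¹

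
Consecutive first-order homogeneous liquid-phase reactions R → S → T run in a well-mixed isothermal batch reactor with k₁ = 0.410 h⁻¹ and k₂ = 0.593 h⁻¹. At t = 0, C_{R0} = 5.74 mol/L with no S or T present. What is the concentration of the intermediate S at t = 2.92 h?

1.61 mol/L

The intermediate concentration in a first-order A→B→C sequence is C_S = k₁C_{R0}(e^(−k₁t) − e^(−k₂t))/(k₂−k₁).
e^(−k₁t) = e^(−0.410×2.92) = e^(−1.197) = 0.3020; e^(−k₂t) = e^(−1.732) = 0.1770.
C_S = 0.410×5.74/(0.593−0.410) × (0.3020−0.1770) = 12.86×0.1250 = 1.608 mol/L.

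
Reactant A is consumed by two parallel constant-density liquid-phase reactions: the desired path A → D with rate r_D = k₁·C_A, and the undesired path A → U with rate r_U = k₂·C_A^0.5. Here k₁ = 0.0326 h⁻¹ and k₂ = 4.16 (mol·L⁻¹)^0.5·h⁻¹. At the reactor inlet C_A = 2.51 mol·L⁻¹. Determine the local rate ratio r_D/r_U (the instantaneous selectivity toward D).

S_{D/U} = r_D/r_U = (k₁·C_A)/(k₂·C_A^0.5) = (k₁/k₂)·C_A^0.5.
= (0.0326×2.510) / (4.16×2.510^0.5) = 0.08183/6.591 = 0.0124.

0.0124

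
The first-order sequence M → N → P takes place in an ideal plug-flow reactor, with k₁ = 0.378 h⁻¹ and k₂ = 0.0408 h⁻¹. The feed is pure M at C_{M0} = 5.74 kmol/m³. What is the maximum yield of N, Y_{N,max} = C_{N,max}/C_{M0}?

0.764

For a first-order series the maximum intermediate yield is C_{N,max}/C_{M0} = (k₁/k₂)^[k₂/(k₂−k₁)].
= (0.378/0.0408)^(0.0408/(0.0408−0.378)) = (9.265)^(-0.1210) = 0.7639.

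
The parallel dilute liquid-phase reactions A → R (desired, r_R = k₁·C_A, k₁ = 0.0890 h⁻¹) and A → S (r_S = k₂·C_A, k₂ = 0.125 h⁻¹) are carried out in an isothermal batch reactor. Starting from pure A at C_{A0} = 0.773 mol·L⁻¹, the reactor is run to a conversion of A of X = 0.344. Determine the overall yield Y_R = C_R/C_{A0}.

C_A = C_{A0}(1−X) = 0.5071 mol·L⁻¹.
Both paths are first order in A, so the instantaneous fraction to R is constant: dC_R/d(−C_A) = k₁/(k₁+k₂) = 0.4159.
C_R = 0.4159·(C_{A0}−C_A) = 0.4159×0.2659 = 0.111 mol·L⁻¹.
Y_R = C_R/C_{A0} = 0.1106/0.773 = 0.143.

0.143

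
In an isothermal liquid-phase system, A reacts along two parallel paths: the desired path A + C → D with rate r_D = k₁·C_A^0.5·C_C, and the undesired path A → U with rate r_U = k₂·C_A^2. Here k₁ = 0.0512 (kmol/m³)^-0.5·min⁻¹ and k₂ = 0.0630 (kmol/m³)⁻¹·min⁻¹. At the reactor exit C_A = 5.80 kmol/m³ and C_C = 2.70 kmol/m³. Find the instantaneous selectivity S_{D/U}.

S_{D/U} = r_D/r_U = (k₁·C_A^0.5·C_C)/(k₂·C_A^2) = (k₁/k₂)·C_A^-1.5·C_C.
= (0.0512×5.800^0.5×2.700) / (0.0630×5.800^2) = 0.3329/2.119 = 0.157.
The undesired path is higher order in A, so low C_A (CSTR or dilute feed) favours D.

0.157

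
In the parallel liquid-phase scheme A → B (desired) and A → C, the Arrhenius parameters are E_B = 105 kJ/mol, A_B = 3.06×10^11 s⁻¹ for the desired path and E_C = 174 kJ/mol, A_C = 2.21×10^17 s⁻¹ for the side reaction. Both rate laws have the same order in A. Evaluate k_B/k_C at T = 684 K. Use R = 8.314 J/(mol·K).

With equal orders, S_{B/C} = k_B/k_C = (A_B/A_C)·exp[(E_C−E_B)/(RT)].
(E_C−E_B)/(RT) = (174−105)×10³/(8.314×684) = 69000/5687 = 12.13.
k_B/k_C = (3.06×10^11/2.21×10^17)·exp(12.13) = 1.385×10^-6 × 1.860×10^5 = 0.258.

0.258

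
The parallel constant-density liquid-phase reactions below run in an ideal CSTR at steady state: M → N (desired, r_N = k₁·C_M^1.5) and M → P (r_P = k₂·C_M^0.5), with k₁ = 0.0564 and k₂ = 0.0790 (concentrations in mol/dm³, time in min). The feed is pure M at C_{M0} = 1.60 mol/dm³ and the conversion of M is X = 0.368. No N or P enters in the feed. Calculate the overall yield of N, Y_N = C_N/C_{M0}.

Exit C_M = C_{M0}(1−X) = 1.60×0.632 = 1.011 mol/dm³.
In a CSTR the entire volume is at exit conditions, so r_N = 0.0564×1.011^1.5 = 0.05735 and r_P = 0.0790×1.011^0.5 = 0.07944.
Fraction of consumed M going to N: r_N/(r_N+r_P) = 0.4193.
C_N = 0.4193·C_{M0}·X = 0.4193×1.60×0.368 = 0.247 mol/dm³; Y_N = C_N/C_{M0} = 0.154.

0.154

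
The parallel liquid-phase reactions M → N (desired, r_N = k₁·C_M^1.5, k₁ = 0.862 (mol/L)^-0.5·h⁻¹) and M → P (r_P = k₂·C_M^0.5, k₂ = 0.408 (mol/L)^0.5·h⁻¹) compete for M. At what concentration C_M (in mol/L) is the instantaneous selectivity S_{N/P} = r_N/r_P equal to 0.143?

0.0677 mol/L

S_{N/P} = (k₁/k₂)·C_M ⇒ C_M = S·k₂/k₁.
= 0.143×0.408/0.862 = 0.0677 mol/L.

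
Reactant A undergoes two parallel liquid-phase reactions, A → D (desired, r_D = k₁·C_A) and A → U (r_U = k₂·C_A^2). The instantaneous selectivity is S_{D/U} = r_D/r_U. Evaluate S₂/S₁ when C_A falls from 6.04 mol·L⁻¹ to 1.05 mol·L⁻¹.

S_{D/U} = (k₁/k₂)·C_A⁻¹, so S₂/S₁ = (C_{A,2}/C_{A,1})⁻¹.
= 6.04/1.05 = 5.75.
Selectivity toward D rises as C_A falls — low-concentration operation is favoured.

5.75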